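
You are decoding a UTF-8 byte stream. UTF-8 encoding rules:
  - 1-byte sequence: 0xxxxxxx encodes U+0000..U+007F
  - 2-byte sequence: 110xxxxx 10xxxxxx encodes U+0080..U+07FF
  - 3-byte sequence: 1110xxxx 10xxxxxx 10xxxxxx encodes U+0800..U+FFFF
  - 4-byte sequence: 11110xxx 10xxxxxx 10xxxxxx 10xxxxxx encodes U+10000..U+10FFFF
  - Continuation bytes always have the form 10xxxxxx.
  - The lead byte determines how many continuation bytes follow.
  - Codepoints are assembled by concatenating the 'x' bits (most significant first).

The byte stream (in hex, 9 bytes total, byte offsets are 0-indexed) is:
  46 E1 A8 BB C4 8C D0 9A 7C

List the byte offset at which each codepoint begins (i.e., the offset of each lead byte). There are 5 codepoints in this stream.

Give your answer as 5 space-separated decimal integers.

Byte[0]=46: 1-byte ASCII. cp=U+0046
Byte[1]=E1: 3-byte lead, need 2 cont bytes. acc=0x1
Byte[2]=A8: continuation. acc=(acc<<6)|0x28=0x68
Byte[3]=BB: continuation. acc=(acc<<6)|0x3B=0x1A3B
Completed: cp=U+1A3B (starts at byte 1)
Byte[4]=C4: 2-byte lead, need 1 cont bytes. acc=0x4
Byte[5]=8C: continuation. acc=(acc<<6)|0x0C=0x10C
Completed: cp=U+010C (starts at byte 4)
Byte[6]=D0: 2-byte lead, need 1 cont bytes. acc=0x10
Byte[7]=9A: continuation. acc=(acc<<6)|0x1A=0x41A
Completed: cp=U+041A (starts at byte 6)
Byte[8]=7C: 1-byte ASCII. cp=U+007C

Answer: 0 1 4 6 8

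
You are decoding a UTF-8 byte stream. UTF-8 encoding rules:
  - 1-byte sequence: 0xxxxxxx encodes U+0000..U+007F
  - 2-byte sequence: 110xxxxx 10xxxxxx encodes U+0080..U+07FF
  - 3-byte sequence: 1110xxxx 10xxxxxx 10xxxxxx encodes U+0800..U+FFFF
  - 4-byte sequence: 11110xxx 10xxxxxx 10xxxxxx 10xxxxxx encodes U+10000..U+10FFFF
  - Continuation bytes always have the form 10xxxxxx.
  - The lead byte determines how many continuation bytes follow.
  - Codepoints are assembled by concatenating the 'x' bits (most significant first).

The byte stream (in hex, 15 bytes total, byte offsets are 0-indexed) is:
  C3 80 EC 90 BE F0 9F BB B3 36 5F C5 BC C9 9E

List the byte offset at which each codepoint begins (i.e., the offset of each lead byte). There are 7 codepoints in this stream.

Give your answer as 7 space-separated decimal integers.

Byte[0]=C3: 2-byte lead, need 1 cont bytes. acc=0x3
Byte[1]=80: continuation. acc=(acc<<6)|0x00=0xC0
Completed: cp=U+00C0 (starts at byte 0)
Byte[2]=EC: 3-byte lead, need 2 cont bytes. acc=0xC
Byte[3]=90: continuation. acc=(acc<<6)|0x10=0x310
Byte[4]=BE: continuation. acc=(acc<<6)|0x3E=0xC43E
Completed: cp=U+C43E (starts at byte 2)
Byte[5]=F0: 4-byte lead, need 3 cont bytes. acc=0x0
Byte[6]=9F: continuation. acc=(acc<<6)|0x1F=0x1F
Byte[7]=BB: continuation. acc=(acc<<6)|0x3B=0x7FB
Byte[8]=B3: continuation. acc=(acc<<6)|0x33=0x1FEF3
Completed: cp=U+1FEF3 (starts at byte 5)
Byte[9]=36: 1-byte ASCII. cp=U+0036
Byte[10]=5F: 1-byte ASCII. cp=U+005F
Byte[11]=C5: 2-byte lead, need 1 cont bytes. acc=0x5
Byte[12]=BC: continuation. acc=(acc<<6)|0x3C=0x17C
Completed: cp=U+017C (starts at byte 11)
Byte[13]=C9: 2-byte lead, need 1 cont bytes. acc=0x9
Byte[14]=9E: continuation. acc=(acc<<6)|0x1E=0x25E
Completed: cp=U+025E (starts at byte 13)

Answer: 0 2 5 9 10 11 13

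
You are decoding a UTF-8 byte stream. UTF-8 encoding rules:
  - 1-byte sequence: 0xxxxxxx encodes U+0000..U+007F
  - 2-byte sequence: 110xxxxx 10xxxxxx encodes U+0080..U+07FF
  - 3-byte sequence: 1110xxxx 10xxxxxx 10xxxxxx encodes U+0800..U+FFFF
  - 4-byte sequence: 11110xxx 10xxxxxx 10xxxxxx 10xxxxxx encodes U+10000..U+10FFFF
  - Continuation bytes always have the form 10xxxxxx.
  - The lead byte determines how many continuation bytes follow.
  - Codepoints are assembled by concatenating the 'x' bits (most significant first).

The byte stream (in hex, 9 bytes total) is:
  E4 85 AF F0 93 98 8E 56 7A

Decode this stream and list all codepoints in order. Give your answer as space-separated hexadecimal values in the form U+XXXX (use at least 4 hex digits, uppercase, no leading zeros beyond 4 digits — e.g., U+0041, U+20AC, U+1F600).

Answer: U+416F U+1360E U+0056 U+007A

Derivation:
Byte[0]=E4: 3-byte lead, need 2 cont bytes. acc=0x4
Byte[1]=85: continuation. acc=(acc<<6)|0x05=0x105
Byte[2]=AF: continuation. acc=(acc<<6)|0x2F=0x416F
Completed: cp=U+416F (starts at byte 0)
Byte[3]=F0: 4-byte lead, need 3 cont bytes. acc=0x0
Byte[4]=93: continuation. acc=(acc<<6)|0x13=0x13
Byte[5]=98: continuation. acc=(acc<<6)|0x18=0x4D8
Byte[6]=8E: continuation. acc=(acc<<6)|0x0E=0x1360E
Completed: cp=U+1360E (starts at byte 3)
Byte[7]=56: 1-byte ASCII. cp=U+0056
Byte[8]=7A: 1-byte ASCII. cp=U+007A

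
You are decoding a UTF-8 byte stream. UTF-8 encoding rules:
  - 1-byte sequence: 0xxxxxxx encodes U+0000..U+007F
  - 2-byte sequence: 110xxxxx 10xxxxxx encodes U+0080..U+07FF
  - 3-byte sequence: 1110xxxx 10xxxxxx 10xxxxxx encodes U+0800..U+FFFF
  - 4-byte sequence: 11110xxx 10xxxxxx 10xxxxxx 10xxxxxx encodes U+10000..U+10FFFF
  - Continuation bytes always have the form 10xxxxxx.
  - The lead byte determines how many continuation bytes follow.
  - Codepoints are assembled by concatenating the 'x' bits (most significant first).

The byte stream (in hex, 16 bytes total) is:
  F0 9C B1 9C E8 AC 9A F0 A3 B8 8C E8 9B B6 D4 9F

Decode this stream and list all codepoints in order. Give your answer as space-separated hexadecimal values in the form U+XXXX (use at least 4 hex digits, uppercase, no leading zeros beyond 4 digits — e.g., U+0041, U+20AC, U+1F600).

Answer: U+1CC5C U+8B1A U+23E0C U+86F6 U+051F

Derivation:
Byte[0]=F0: 4-byte lead, need 3 cont bytes. acc=0x0
Byte[1]=9C: continuation. acc=(acc<<6)|0x1C=0x1C
Byte[2]=B1: continuation. acc=(acc<<6)|0x31=0x731
Byte[3]=9C: continuation. acc=(acc<<6)|0x1C=0x1CC5C
Completed: cp=U+1CC5C (starts at byte 0)
Byte[4]=E8: 3-byte lead, need 2 cont bytes. acc=0x8
Byte[5]=AC: continuation. acc=(acc<<6)|0x2C=0x22C
Byte[6]=9A: continuation. acc=(acc<<6)|0x1A=0x8B1A
Completed: cp=U+8B1A (starts at byte 4)
Byte[7]=F0: 4-byte lead, need 3 cont bytes. acc=0x0
Byte[8]=A3: continuation. acc=(acc<<6)|0x23=0x23
Byte[9]=B8: continuation. acc=(acc<<6)|0x38=0x8F8
Byte[10]=8C: continuation. acc=(acc<<6)|0x0C=0x23E0C
Completed: cp=U+23E0C (starts at byte 7)
Byte[11]=E8: 3-byte lead, need 2 cont bytes. acc=0x8
Byte[12]=9B: continuation. acc=(acc<<6)|0x1B=0x21B
Byte[13]=B6: continuation. acc=(acc<<6)|0x36=0x86F6
Completed: cp=U+86F6 (starts at byte 11)
Byte[14]=D4: 2-byte lead, need 1 cont bytes. acc=0x14
Byte[15]=9F: continuation. acc=(acc<<6)|0x1F=0x51F
Completed: cp=U+051F (starts at byte 14)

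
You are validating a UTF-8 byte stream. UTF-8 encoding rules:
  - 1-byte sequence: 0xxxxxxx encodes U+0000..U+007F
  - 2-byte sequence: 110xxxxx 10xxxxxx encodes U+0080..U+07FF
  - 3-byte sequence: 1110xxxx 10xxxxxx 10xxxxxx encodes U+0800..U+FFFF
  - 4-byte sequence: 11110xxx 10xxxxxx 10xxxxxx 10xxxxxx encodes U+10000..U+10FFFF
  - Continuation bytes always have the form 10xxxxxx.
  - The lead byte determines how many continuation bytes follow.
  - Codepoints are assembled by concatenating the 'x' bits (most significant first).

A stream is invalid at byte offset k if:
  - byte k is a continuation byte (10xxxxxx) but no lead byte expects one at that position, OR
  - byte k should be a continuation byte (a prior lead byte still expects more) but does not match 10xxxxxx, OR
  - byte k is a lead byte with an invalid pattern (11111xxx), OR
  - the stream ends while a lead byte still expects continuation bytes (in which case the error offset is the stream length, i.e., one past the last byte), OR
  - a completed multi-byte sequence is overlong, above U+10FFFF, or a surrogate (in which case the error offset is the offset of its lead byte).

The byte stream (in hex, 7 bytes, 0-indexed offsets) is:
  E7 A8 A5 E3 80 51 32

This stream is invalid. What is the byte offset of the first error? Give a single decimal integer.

Byte[0]=E7: 3-byte lead, need 2 cont bytes. acc=0x7
Byte[1]=A8: continuation. acc=(acc<<6)|0x28=0x1E8
Byte[2]=A5: continuation. acc=(acc<<6)|0x25=0x7A25
Completed: cp=U+7A25 (starts at byte 0)
Byte[3]=E3: 3-byte lead, need 2 cont bytes. acc=0x3
Byte[4]=80: continuation. acc=(acc<<6)|0x00=0xC0
Byte[5]=51: expected 10xxxxxx continuation. INVALID

Answer: 5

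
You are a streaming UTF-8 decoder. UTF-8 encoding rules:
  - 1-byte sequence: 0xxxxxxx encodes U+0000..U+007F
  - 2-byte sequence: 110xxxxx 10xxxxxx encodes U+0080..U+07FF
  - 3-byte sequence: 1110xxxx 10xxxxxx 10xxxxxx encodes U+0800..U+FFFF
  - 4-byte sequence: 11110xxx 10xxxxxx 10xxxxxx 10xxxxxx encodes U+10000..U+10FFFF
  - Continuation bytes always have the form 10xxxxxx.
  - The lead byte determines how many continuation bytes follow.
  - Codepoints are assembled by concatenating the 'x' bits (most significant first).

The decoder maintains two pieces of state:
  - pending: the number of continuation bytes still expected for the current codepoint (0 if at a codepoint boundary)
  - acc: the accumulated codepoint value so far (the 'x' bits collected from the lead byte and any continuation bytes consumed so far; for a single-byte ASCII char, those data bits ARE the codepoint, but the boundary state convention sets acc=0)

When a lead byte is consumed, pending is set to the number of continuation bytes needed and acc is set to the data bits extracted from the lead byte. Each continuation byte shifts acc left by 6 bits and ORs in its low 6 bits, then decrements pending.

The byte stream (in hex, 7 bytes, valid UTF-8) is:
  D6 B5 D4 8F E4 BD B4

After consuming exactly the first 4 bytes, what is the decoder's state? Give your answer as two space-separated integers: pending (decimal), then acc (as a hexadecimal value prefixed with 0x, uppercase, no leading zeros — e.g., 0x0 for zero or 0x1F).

Answer: 0 0x50F

Derivation:
Byte[0]=D6: 2-byte lead. pending=1, acc=0x16
Byte[1]=B5: continuation. acc=(acc<<6)|0x35=0x5B5, pending=0
Byte[2]=D4: 2-byte lead. pending=1, acc=0x14
Byte[3]=8F: continuation. acc=(acc<<6)|0x0F=0x50F, pending=0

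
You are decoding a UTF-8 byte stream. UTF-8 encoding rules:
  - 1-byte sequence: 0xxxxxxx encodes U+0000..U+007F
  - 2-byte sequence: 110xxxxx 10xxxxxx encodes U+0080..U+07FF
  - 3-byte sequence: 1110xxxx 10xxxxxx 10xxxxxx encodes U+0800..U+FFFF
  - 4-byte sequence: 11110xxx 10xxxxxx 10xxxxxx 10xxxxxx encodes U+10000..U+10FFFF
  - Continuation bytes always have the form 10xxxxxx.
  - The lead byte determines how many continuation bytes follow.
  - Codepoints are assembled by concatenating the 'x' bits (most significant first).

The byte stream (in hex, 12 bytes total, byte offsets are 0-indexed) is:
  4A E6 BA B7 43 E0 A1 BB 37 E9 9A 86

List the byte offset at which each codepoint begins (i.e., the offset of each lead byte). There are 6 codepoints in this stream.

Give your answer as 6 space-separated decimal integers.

Byte[0]=4A: 1-byte ASCII. cp=U+004A
Byte[1]=E6: 3-byte lead, need 2 cont bytes. acc=0x6
Byte[2]=BA: continuation. acc=(acc<<6)|0x3A=0x1BA
Byte[3]=B7: continuation. acc=(acc<<6)|0x37=0x6EB7
Completed: cp=U+6EB7 (starts at byte 1)
Byte[4]=43: 1-byte ASCII. cp=U+0043
Byte[5]=E0: 3-byte lead, need 2 cont bytes. acc=0x0
Byte[6]=A1: continuation. acc=(acc<<6)|0x21=0x21
Byte[7]=BB: continuation. acc=(acc<<6)|0x3B=0x87B
Completed: cp=U+087B (starts at byte 5)
Byte[8]=37: 1-byte ASCII. cp=U+0037
Byte[9]=E9: 3-byte lead, need 2 cont bytes. acc=0x9
Byte[10]=9A: continuation. acc=(acc<<6)|0x1A=0x25A
Byte[11]=86: continuation. acc=(acc<<6)|0x06=0x9686
Completed: cp=U+9686 (starts at byte 9)

Answer: 0 1 4 5 8 9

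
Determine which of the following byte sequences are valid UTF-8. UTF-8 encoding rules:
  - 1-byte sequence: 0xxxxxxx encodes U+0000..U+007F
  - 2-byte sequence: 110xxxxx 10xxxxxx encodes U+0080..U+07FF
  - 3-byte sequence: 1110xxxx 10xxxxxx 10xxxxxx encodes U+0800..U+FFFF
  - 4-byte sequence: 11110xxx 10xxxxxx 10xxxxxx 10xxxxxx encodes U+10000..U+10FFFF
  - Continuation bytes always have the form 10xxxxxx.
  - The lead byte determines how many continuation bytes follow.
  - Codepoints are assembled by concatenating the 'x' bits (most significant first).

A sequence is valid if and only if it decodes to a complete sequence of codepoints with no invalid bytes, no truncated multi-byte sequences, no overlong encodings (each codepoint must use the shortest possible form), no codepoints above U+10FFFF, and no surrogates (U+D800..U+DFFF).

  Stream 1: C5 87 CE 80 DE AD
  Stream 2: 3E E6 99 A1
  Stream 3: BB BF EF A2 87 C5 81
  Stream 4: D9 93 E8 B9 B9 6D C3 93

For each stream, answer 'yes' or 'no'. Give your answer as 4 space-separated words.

Stream 1: decodes cleanly. VALID
Stream 2: decodes cleanly. VALID
Stream 3: error at byte offset 0. INVALID
Stream 4: decodes cleanly. VALID

Answer: yes yes no yes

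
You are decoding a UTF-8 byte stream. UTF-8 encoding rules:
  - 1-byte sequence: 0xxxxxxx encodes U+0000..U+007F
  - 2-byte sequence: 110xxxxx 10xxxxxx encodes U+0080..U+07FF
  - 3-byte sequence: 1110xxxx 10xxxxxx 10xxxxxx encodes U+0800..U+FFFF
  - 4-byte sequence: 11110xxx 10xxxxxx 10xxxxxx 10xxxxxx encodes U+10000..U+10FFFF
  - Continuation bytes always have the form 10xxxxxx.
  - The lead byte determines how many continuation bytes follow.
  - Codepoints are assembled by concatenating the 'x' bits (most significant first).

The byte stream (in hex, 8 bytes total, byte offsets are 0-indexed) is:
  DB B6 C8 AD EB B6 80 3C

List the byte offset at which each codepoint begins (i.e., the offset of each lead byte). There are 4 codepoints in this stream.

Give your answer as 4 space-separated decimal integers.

Answer: 0 2 4 7

Derivation:
Byte[0]=DB: 2-byte lead, need 1 cont bytes. acc=0x1B
Byte[1]=B6: continuation. acc=(acc<<6)|0x36=0x6F6
Completed: cp=U+06F6 (starts at byte 0)
Byte[2]=C8: 2-byte lead, need 1 cont bytes. acc=0x8
Byte[3]=AD: continuation. acc=(acc<<6)|0x2D=0x22D
Completed: cp=U+022D (starts at byte 2)
Byte[4]=EB: 3-byte lead, need 2 cont bytes. acc=0xB
Byte[5]=B6: continuation. acc=(acc<<6)|0x36=0x2F6
Byte[6]=80: continuation. acc=(acc<<6)|0x00=0xBD80
Completed: cp=U+BD80 (starts at byte 4)
Byte[7]=3C: 1-byte ASCII. cp=U+003C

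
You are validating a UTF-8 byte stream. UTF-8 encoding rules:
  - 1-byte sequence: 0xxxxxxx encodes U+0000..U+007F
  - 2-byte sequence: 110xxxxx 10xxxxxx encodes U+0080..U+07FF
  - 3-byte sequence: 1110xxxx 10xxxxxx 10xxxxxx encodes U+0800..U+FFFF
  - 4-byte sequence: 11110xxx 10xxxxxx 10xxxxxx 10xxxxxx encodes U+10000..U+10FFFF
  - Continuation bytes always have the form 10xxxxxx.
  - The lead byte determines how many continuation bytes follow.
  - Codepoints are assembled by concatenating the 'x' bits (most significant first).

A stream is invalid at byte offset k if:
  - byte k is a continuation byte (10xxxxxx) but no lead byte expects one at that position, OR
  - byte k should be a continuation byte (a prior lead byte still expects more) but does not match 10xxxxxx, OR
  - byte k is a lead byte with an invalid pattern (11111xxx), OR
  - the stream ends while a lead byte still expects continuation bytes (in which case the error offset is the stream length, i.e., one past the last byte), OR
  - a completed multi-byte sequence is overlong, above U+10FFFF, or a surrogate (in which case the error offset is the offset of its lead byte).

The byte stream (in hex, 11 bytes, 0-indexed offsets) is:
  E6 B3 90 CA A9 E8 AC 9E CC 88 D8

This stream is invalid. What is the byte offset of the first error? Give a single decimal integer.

Byte[0]=E6: 3-byte lead, need 2 cont bytes. acc=0x6
Byte[1]=B3: continuation. acc=(acc<<6)|0x33=0x1B3
Byte[2]=90: continuation. acc=(acc<<6)|0x10=0x6CD0
Completed: cp=U+6CD0 (starts at byte 0)
Byte[3]=CA: 2-byte lead, need 1 cont bytes. acc=0xA
Byte[4]=A9: continuation. acc=(acc<<6)|0x29=0x2A9
Completed: cp=U+02A9 (starts at byte 3)
Byte[5]=E8: 3-byte lead, need 2 cont bytes. acc=0x8
Byte[6]=AC: continuation. acc=(acc<<6)|0x2C=0x22C
Byte[7]=9E: continuation. acc=(acc<<6)|0x1E=0x8B1E
Completed: cp=U+8B1E (starts at byte 5)
Byte[8]=CC: 2-byte lead, need 1 cont bytes. acc=0xC
Byte[9]=88: continuation. acc=(acc<<6)|0x08=0x308
Completed: cp=U+0308 (starts at byte 8)
Byte[10]=D8: 2-byte lead, need 1 cont bytes. acc=0x18
Byte[11]: stream ended, expected continuation. INVALID

Answer: 11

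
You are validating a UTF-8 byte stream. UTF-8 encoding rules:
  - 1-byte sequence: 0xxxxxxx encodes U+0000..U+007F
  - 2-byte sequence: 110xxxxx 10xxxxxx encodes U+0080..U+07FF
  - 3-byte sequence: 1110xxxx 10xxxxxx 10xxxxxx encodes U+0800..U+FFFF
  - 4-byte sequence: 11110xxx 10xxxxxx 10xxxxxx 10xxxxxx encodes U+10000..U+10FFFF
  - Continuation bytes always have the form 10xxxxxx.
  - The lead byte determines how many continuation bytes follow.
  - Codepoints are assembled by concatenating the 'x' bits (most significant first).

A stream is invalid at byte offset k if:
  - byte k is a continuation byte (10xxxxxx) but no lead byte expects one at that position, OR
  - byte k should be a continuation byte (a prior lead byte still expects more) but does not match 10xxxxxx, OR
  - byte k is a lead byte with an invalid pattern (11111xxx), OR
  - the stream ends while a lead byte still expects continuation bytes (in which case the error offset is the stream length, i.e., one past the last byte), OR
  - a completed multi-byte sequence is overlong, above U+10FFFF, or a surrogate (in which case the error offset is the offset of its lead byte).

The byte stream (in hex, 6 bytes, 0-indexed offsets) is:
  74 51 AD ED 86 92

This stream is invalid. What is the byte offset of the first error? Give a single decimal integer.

Byte[0]=74: 1-byte ASCII. cp=U+0074
Byte[1]=51: 1-byte ASCII. cp=U+0051
Byte[2]=AD: INVALID lead byte (not 0xxx/110x/1110/11110)

Answer: 2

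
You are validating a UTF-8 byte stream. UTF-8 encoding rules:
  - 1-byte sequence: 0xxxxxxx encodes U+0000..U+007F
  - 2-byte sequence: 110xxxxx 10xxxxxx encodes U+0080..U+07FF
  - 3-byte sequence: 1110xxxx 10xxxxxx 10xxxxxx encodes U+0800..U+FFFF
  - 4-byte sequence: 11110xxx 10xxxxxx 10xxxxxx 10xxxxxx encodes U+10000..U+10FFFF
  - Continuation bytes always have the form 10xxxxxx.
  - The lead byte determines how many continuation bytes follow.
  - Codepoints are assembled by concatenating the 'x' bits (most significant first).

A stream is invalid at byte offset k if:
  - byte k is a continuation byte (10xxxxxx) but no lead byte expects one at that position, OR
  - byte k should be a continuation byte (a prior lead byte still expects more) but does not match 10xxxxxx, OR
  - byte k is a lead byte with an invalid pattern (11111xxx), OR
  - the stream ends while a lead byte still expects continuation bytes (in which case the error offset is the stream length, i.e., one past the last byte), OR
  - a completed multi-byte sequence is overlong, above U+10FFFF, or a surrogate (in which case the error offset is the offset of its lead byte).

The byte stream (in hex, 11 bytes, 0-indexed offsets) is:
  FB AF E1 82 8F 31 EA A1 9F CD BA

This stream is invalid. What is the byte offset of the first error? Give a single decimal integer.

Answer: 0

Derivation:
Byte[0]=FB: INVALID lead byte (not 0xxx/110x/1110/11110)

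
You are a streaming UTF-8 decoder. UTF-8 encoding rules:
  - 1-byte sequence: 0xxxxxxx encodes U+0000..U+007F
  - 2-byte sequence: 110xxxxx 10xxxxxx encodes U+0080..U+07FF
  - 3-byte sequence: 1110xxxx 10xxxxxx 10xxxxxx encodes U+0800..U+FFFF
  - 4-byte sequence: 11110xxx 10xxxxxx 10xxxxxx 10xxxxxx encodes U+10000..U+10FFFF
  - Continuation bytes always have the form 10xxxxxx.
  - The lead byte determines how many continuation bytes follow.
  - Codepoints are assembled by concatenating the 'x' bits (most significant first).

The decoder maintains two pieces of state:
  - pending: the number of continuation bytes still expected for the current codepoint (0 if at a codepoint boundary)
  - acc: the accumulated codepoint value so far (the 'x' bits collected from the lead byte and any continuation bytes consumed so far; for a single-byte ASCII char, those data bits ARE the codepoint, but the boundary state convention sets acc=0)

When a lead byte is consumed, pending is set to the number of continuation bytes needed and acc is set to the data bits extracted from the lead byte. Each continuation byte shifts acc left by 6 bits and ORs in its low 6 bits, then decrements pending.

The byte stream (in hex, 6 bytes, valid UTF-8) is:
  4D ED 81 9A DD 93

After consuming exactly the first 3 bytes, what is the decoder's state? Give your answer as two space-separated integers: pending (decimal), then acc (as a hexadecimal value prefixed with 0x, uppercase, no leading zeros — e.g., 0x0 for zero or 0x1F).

Answer: 1 0x341

Derivation:
Byte[0]=4D: 1-byte. pending=0, acc=0x0
Byte[1]=ED: 3-byte lead. pending=2, acc=0xD
Byte[2]=81: continuation. acc=(acc<<6)|0x01=0x341, pending=1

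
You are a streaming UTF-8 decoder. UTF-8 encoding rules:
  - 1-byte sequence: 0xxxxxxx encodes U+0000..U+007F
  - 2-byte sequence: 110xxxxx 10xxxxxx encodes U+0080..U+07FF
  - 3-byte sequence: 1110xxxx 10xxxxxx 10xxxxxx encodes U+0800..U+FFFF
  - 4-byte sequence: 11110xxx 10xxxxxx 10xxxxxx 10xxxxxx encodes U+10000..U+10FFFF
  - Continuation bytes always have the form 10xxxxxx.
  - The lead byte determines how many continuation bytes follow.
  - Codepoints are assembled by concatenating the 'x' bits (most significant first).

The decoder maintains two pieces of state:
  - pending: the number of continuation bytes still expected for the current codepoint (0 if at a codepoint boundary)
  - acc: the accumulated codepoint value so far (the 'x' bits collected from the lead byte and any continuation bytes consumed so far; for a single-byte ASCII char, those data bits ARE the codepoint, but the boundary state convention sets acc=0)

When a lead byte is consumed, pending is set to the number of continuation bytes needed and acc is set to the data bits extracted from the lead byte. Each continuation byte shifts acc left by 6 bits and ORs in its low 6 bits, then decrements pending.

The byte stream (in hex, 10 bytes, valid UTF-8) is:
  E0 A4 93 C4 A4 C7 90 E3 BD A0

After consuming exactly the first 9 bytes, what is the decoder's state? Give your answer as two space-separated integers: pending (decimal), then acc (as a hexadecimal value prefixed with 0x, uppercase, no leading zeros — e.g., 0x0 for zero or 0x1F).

Byte[0]=E0: 3-byte lead. pending=2, acc=0x0
Byte[1]=A4: continuation. acc=(acc<<6)|0x24=0x24, pending=1
Byte[2]=93: continuation. acc=(acc<<6)|0x13=0x913, pending=0
Byte[3]=C4: 2-byte lead. pending=1, acc=0x4
Byte[4]=A4: continuation. acc=(acc<<6)|0x24=0x124, pending=0
Byte[5]=C7: 2-byte lead. pending=1, acc=0x7
Byte[6]=90: continuation. acc=(acc<<6)|0x10=0x1D0, pending=0
Byte[7]=E3: 3-byte lead. pending=2, acc=0x3
Byte[8]=BD: continuation. acc=(acc<<6)|0x3D=0xFD, pending=1

Answer: 1 0xFD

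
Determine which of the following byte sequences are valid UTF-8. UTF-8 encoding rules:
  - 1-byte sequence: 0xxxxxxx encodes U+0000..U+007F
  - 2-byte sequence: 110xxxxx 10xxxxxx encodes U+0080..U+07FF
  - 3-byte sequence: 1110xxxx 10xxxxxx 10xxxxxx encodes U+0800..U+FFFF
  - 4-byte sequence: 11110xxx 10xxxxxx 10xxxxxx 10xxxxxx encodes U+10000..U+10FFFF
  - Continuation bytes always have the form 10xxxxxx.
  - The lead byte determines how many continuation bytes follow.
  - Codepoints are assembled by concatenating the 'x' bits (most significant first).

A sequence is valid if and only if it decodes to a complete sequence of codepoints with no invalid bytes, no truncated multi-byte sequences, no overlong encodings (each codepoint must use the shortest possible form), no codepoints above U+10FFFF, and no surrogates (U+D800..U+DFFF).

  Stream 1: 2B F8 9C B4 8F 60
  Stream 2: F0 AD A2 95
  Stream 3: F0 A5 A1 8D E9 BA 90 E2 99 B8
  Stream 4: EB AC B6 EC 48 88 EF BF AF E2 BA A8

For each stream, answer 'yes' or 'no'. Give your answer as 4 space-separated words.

Stream 1: error at byte offset 1. INVALID
Stream 2: decodes cleanly. VALID
Stream 3: decodes cleanly. VALID
Stream 4: error at byte offset 4. INVALID

Answer: no yes yes no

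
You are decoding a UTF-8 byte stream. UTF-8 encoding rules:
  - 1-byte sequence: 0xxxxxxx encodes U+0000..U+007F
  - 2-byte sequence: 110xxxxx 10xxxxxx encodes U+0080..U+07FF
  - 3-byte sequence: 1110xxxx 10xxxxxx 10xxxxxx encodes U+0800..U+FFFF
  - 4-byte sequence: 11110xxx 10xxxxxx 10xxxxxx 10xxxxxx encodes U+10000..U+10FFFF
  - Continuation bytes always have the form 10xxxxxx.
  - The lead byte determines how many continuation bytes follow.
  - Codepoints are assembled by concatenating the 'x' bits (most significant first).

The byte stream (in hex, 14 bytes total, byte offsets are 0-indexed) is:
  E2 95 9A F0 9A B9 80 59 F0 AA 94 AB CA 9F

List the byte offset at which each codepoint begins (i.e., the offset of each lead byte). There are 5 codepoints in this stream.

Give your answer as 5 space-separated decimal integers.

Byte[0]=E2: 3-byte lead, need 2 cont bytes. acc=0x2
Byte[1]=95: continuation. acc=(acc<<6)|0x15=0x95
Byte[2]=9A: continuation. acc=(acc<<6)|0x1A=0x255A
Completed: cp=U+255A (starts at byte 0)
Byte[3]=F0: 4-byte lead, need 3 cont bytes. acc=0x0
Byte[4]=9A: continuation. acc=(acc<<6)|0x1A=0x1A
Byte[5]=B9: continuation. acc=(acc<<6)|0x39=0x6B9
Byte[6]=80: continuation. acc=(acc<<6)|0x00=0x1AE40
Completed: cp=U+1AE40 (starts at byte 3)
Byte[7]=59: 1-byte ASCII. cp=U+0059
Byte[8]=F0: 4-byte lead, need 3 cont bytes. acc=0x0
Byte[9]=AA: continuation. acc=(acc<<6)|0x2A=0x2A
Byte[10]=94: continuation. acc=(acc<<6)|0x14=0xA94
Byte[11]=AB: continuation. acc=(acc<<6)|0x2B=0x2A52B
Completed: cp=U+2A52B (starts at byte 8)
Byte[12]=CA: 2-byte lead, need 1 cont bytes. acc=0xA
Byte[13]=9F: continuation. acc=(acc<<6)|0x1F=0x29F
Completed: cp=U+029F (starts at byte 12)

Answer: 0 3 7 8 12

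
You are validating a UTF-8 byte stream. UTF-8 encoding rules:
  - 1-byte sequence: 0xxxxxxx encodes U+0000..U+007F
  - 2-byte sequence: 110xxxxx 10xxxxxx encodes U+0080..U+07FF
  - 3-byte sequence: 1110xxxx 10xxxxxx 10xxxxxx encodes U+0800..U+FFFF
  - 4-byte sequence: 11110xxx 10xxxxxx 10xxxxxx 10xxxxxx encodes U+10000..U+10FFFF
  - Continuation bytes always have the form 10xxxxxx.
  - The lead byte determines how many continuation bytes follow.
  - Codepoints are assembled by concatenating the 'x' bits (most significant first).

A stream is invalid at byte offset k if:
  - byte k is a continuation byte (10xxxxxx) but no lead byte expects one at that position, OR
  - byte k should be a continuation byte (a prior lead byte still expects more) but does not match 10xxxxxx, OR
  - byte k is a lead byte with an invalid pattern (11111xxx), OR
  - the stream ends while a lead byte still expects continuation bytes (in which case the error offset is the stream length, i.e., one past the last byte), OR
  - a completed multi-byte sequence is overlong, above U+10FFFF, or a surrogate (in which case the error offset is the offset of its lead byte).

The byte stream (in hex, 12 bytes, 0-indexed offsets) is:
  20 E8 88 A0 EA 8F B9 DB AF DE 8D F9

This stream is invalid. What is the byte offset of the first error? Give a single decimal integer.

Answer: 11

Derivation:
Byte[0]=20: 1-byte ASCII. cp=U+0020
Byte[1]=E8: 3-byte lead, need 2 cont bytes. acc=0x8
Byte[2]=88: continuation. acc=(acc<<6)|0x08=0x208
Byte[3]=A0: continuation. acc=(acc<<6)|0x20=0x8220
Completed: cp=U+8220 (starts at byte 1)
Byte[4]=EA: 3-byte lead, need 2 cont bytes. acc=0xA
Byte[5]=8F: continuation. acc=(acc<<6)|0x0F=0x28F
Byte[6]=B9: continuation. acc=(acc<<6)|0x39=0xA3F9
Completed: cp=U+A3F9 (starts at byte 4)
Byte[7]=DB: 2-byte lead, need 1 cont bytes. acc=0x1B
Byte[8]=AF: continuation. acc=(acc<<6)|0x2F=0x6EF
Completed: cp=U+06EF (starts at byte 7)
Byte[9]=DE: 2-byte lead, need 1 cont bytes. acc=0x1E
Byte[10]=8D: continuation. acc=(acc<<6)|0x0D=0x78D
Completed: cp=U+078D (starts at byte 9)
Byte[11]=F9: INVALID lead byte (not 0xxx/110x/1110/11110)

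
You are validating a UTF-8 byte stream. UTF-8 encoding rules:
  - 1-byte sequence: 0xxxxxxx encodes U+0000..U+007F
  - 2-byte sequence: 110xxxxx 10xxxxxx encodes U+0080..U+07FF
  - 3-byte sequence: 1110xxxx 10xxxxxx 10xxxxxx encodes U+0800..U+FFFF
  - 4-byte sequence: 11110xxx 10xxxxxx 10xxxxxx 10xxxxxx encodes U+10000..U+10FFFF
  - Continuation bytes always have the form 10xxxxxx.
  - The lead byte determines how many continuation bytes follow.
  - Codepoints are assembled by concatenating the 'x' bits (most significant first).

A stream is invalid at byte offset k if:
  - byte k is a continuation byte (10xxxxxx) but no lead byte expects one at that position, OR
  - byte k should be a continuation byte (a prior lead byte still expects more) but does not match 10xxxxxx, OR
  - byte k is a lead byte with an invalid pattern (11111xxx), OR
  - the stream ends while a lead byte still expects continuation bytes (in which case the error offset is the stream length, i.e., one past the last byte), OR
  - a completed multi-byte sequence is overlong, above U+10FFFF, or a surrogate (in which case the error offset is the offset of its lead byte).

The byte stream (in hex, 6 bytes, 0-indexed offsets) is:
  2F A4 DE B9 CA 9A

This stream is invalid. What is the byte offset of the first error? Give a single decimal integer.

Answer: 1

Derivation:
Byte[0]=2F: 1-byte ASCII. cp=U+002F
Byte[1]=A4: INVALID lead byte (not 0xxx/110x/1110/11110)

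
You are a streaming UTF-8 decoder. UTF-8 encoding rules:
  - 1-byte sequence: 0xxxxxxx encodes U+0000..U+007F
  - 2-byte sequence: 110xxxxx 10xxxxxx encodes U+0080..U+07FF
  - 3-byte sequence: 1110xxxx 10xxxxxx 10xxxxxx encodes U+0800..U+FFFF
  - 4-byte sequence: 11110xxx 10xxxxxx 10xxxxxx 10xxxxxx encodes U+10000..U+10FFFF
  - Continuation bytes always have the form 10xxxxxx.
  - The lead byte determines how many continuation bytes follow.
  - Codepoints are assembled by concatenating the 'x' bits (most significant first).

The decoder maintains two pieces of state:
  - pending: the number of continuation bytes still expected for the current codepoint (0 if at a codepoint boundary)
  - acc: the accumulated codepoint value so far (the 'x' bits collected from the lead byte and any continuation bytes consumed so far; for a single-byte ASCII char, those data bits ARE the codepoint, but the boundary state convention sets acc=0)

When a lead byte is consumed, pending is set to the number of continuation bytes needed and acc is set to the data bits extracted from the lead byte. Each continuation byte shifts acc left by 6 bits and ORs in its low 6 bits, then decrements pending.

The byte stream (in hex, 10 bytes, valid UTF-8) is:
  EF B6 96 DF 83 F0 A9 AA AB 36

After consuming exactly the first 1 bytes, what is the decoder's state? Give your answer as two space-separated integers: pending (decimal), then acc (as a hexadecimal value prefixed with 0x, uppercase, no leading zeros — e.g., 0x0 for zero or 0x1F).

Byte[0]=EF: 3-byte lead. pending=2, acc=0xF

Answer: 2 0xF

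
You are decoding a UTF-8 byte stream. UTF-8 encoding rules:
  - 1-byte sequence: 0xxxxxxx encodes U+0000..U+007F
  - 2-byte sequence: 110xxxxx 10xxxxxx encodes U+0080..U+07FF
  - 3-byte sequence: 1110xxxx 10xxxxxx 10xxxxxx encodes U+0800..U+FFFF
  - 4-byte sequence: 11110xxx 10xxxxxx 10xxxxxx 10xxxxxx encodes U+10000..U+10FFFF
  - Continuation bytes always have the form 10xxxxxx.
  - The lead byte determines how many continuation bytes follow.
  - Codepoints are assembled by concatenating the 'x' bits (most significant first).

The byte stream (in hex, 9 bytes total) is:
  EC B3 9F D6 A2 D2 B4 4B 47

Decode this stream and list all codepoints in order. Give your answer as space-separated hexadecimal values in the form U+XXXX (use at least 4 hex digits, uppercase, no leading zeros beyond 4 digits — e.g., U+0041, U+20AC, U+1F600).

Answer: U+CCDF U+05A2 U+04B4 U+004B U+0047

Derivation:
Byte[0]=EC: 3-byte lead, need 2 cont bytes. acc=0xC
Byte[1]=B3: continuation. acc=(acc<<6)|0x33=0x333
Byte[2]=9F: continuation. acc=(acc<<6)|0x1F=0xCCDF
Completed: cp=U+CCDF (starts at byte 0)
Byte[3]=D6: 2-byte lead, need 1 cont bytes. acc=0x16
Byte[4]=A2: continuation. acc=(acc<<6)|0x22=0x5A2
Completed: cp=U+05A2 (starts at byte 3)
Byte[5]=D2: 2-byte lead, need 1 cont bytes. acc=0x12
Byte[6]=B4: continuation. acc=(acc<<6)|0x34=0x4B4
Completed: cp=U+04B4 (starts at byte 5)
Byte[7]=4B: 1-byte ASCII. cp=U+004B
Byte[8]=47: 1-byte ASCII. cp=U+0047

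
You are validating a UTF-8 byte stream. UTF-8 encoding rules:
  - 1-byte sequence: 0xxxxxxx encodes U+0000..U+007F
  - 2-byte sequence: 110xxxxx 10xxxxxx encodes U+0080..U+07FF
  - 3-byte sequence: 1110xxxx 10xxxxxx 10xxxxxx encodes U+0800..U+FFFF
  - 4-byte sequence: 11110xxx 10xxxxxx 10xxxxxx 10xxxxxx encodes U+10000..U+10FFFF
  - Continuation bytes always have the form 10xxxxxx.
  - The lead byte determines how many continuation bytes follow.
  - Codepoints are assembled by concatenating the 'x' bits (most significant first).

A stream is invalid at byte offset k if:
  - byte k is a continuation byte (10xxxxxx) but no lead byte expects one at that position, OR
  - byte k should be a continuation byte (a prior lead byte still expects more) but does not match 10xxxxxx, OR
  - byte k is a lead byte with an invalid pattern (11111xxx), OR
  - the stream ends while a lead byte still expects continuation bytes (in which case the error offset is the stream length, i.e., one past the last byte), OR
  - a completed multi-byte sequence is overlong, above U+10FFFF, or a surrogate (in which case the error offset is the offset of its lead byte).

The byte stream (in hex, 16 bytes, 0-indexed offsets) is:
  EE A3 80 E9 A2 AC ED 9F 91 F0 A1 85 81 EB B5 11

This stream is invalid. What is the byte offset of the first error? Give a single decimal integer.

Answer: 15

Derivation:
Byte[0]=EE: 3-byte lead, need 2 cont bytes. acc=0xE
Byte[1]=A3: continuation. acc=(acc<<6)|0x23=0x3A3
Byte[2]=80: continuation. acc=(acc<<6)|0x00=0xE8C0
Completed: cp=U+E8C0 (starts at byte 0)
Byte[3]=E9: 3-byte lead, need 2 cont bytes. acc=0x9
Byte[4]=A2: continuation. acc=(acc<<6)|0x22=0x262
Byte[5]=AC: continuation. acc=(acc<<6)|0x2C=0x98AC
Completed: cp=U+98AC (starts at byte 3)
Byte[6]=ED: 3-byte lead, need 2 cont bytes. acc=0xD
Byte[7]=9F: continuation. acc=(acc<<6)|0x1F=0x35F
Byte[8]=91: continuation. acc=(acc<<6)|0x11=0xD7D1
Completed: cp=U+D7D1 (starts at byte 6)
Byte[9]=F0: 4-byte lead, need 3 cont bytes. acc=0x0
Byte[10]=A1: continuation. acc=(acc<<6)|0x21=0x21
Byte[11]=85: continuation. acc=(acc<<6)|0x05=0x845
Byte[12]=81: continuation. acc=(acc<<6)|0x01=0x21141
Completed: cp=U+21141 (starts at byte 9)
Byte[13]=EB: 3-byte lead, need 2 cont bytes. acc=0xB
Byte[14]=B5: continuation. acc=(acc<<6)|0x35=0x2F5
Byte[15]=11: expected 10xxxxxx continuation. INVALID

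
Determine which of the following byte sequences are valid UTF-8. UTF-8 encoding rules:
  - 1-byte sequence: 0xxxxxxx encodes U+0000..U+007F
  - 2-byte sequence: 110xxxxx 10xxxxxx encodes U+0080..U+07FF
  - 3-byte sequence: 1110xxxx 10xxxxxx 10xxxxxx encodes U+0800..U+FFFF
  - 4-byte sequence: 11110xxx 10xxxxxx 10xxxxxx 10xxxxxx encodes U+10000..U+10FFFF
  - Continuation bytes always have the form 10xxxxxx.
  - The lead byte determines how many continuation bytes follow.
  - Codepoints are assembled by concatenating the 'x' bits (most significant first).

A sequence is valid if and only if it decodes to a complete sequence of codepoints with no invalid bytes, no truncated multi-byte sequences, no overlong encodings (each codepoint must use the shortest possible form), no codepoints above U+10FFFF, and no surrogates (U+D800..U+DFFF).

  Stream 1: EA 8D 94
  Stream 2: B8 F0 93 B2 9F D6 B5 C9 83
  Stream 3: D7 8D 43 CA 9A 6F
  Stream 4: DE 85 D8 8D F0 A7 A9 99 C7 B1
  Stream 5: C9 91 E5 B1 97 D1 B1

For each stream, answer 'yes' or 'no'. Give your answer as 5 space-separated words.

Stream 1: decodes cleanly. VALID
Stream 2: error at byte offset 0. INVALID
Stream 3: decodes cleanly. VALID
Stream 4: decodes cleanly. VALID
Stream 5: decodes cleanly. VALID

Answer: yes no yes yes yes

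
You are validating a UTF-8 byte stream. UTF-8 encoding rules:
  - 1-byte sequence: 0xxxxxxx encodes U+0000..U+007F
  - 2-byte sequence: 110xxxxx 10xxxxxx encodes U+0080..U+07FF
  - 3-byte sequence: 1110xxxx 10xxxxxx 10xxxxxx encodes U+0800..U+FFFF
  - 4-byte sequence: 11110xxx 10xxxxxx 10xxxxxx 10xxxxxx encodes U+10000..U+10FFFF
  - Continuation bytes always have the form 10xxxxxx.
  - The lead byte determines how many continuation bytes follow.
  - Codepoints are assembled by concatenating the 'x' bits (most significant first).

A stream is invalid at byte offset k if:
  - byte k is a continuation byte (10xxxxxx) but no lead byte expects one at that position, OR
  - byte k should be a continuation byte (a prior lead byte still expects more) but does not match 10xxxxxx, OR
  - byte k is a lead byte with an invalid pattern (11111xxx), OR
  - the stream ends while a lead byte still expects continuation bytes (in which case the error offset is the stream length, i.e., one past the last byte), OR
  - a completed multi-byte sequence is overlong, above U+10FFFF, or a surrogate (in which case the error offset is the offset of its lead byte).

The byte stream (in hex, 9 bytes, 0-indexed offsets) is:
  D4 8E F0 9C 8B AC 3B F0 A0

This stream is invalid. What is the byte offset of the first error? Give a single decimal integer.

Answer: 9

Derivation:
Byte[0]=D4: 2-byte lead, need 1 cont bytes. acc=0x14
Byte[1]=8E: continuation. acc=(acc<<6)|0x0E=0x50E
Completed: cp=U+050E (starts at byte 0)
Byte[2]=F0: 4-byte lead, need 3 cont bytes. acc=0x0
Byte[3]=9C: continuation. acc=(acc<<6)|0x1C=0x1C
Byte[4]=8B: continuation. acc=(acc<<6)|0x0B=0x70B
Byte[5]=AC: continuation. acc=(acc<<6)|0x2C=0x1C2EC
Completed: cp=U+1C2EC (starts at byte 2)
Byte[6]=3B: 1-byte ASCII. cp=U+003B
Byte[7]=F0: 4-byte lead, need 3 cont bytes. acc=0x0
Byte[8]=A0: continuation. acc=(acc<<6)|0x20=0x20
Byte[9]: stream ended, expected continuation. INVALID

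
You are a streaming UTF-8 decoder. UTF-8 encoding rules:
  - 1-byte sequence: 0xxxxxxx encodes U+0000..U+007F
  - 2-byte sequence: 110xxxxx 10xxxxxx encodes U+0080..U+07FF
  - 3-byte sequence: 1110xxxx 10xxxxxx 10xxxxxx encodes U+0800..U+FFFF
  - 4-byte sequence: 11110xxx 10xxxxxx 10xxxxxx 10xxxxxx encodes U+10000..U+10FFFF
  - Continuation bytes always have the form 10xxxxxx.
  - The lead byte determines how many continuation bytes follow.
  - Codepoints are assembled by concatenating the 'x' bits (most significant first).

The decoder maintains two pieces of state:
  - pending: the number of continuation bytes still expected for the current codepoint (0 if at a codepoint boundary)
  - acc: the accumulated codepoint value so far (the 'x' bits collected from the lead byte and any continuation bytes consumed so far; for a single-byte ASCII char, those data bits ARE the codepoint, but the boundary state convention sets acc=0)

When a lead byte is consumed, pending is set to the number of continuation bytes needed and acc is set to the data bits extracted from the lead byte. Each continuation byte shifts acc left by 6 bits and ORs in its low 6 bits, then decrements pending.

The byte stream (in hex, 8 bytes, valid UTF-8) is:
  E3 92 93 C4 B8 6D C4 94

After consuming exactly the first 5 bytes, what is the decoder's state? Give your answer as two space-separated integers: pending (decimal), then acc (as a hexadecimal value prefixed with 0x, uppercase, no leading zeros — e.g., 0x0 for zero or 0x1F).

Byte[0]=E3: 3-byte lead. pending=2, acc=0x3
Byte[1]=92: continuation. acc=(acc<<6)|0x12=0xD2, pending=1
Byte[2]=93: continuation. acc=(acc<<6)|0x13=0x3493, pending=0
Byte[3]=C4: 2-byte lead. pending=1, acc=0x4
Byte[4]=B8: continuation. acc=(acc<<6)|0x38=0x138, pending=0

Answer: 0 0x138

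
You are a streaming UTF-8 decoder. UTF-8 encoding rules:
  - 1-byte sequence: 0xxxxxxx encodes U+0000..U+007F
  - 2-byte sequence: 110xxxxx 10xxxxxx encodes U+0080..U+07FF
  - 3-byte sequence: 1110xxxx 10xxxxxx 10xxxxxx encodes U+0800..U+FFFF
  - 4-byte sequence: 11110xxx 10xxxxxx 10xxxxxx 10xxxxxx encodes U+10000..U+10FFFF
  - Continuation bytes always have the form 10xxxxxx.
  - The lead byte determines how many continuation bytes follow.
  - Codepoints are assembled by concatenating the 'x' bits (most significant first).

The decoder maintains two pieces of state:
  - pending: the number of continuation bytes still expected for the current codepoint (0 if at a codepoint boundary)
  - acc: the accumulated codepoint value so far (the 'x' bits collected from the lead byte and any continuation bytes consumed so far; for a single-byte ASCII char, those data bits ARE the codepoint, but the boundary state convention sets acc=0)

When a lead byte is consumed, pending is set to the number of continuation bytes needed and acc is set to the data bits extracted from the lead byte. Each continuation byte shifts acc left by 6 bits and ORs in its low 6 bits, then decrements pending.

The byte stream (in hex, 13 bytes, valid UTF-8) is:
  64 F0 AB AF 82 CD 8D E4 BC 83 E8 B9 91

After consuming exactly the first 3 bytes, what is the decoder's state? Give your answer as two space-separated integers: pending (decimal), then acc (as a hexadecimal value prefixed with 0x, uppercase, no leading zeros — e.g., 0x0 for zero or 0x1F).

Byte[0]=64: 1-byte. pending=0, acc=0x0
Byte[1]=F0: 4-byte lead. pending=3, acc=0x0
Byte[2]=AB: continuation. acc=(acc<<6)|0x2B=0x2B, pending=2

Answer: 2 0x2B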